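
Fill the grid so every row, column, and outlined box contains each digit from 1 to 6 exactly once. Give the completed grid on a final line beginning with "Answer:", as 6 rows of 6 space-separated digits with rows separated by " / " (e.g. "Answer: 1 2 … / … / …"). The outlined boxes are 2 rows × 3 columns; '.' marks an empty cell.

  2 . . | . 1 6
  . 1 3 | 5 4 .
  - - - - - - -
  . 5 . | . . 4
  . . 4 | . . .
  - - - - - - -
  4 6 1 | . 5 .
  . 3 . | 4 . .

Step 1. [r3c3∈{2,6}] across col 3, 6 lands solely at r3c3 ⇒ r3c3=6.
Step 2. [r4c4∈{1,2,3,6}] r4c4 is the only open cell in col 4 admitting 6, so r4c4=6.
Step 3. [r3c4∈{1,2,3}] 1 has one home in col 4: r3c4. So r3c4=1.
Step 4. [r3c5∈{2,3}] row 3 places 2 nowhere but r3c5. So r3c5=2.
Step 5. [r5c4∈{2,3}] in col 4, 2 fits only at r5c4. So r5c4=2.
Step 6. [r4c5∈{3}] only 3 remains possible at r4c5, so r4c5=3.
Step 7. [r1c3∈{5}] r1c3 has the single candidate 5 ⇒ r1c3=5.
Step 8. [r2c1∈{6}] r2c1 is down to just 6, so r2c1=6.
Step 9. [r6c6∈{1}] only 1 remains possible at r6c6, so r6c6=1.
Step 10. [r1c2∈{4}] only 4 remains possible at r1c2, so r1c2=4.
Step 11. [r6c1∈{5}] r6c1 is down to just 5 ⇒ r6c1=5.
Step 12. [r6c5∈{6}] r6c5's peers cover all but 6 ⇒ r6c5=6.
Step 13. [r4c1∈{1}] r4c1 is down to just 1. So r4c1=1.
Step 14. [r3c1∈{3}] r3c1 has the single candidate 3. So r3c1=3.
Step 15. [r4c2∈{2}] nothing but 2 survives at r4c2 ⇒ r4c2=2.
Step 16. [r5c6∈{3}] r5c6 is down to just 3 ⇒ r5c6=3.
Step 17. [r2c6∈{2}] r2c6 is down to just 2. So r2c6=2.
Step 18. [r6c3∈{2}] r6c3 is down to just 2 ⇒ r6c3=2.
Step 19. [r4c6∈{5}] r4c6 is down to just 5 ⇒ r4c6=5.
Step 20. [r1c4∈{3}] r1c4 is down to just 3 ⇒ r1c4=3.

Answer: 2 4 5 3 1 6 / 6 1 3 5 4 2 / 3 5 6 1 2 4 / 1 2 4 6 3 5 / 4 6 1 2 5 3 / 5 3 2 4 6 1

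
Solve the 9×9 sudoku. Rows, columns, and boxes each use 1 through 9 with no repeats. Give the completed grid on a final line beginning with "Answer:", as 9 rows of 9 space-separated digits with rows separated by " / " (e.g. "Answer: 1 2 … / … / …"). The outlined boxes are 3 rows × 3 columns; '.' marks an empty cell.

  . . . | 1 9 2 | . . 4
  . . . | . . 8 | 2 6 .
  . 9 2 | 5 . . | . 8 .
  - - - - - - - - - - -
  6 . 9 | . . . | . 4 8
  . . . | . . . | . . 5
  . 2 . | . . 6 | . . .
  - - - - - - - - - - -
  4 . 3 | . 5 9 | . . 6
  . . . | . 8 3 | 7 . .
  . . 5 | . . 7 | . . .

Step 1. [r9c5∈{1,2,4,6}] box 8 places 1 nowhere but r9c5 ⇒ r9c5=1.
Step 2. [r5c8∈{1,2,3,7,9}] r5c8 is the only open cell in box 6 admitting 2, so r5c8=2.
Step 3. [r6c1∈{1,3,5,7,8}] in row 6, 5 fits only at r6c1. So r6c1=5.
Step 4. [r7c2∈{1,7,8}] in row 7, 7 fits only at r7c2, so r7c2=7.
Step 5. [r8c4∈{2,4,6}] row 8 places 4 nowhere but r8c4 ⇒ r8c4=4.
Step 6. [r2c9∈{1,3,7,9}] across row 2, 9 lands solely at r2c9 ⇒ r2c9=9.
Step 7. [r2c2∈{1,3,4,5}] r2c2 is the only open cell in row 2 admitting 5 ⇒ r2c2=5.
Step 8. [r5c2∈{1,3,4,8}] in col 2, 4 fits only at r5c2 ⇒ r5c2=4.
Step 9. [r6c5∈{3,4,7}] row 6 places 4 nowhere but r6c5 ⇒ r6c5=4.
Step 10. [r5c6∈{1}] nothing but 1 survives at r5c6, so r5c6=1.
Step 11. [r7c8∈{1}] r7c8's peers cover all but 1. So r7c8=1.
Step 12. [r9c7∈{3,4,8,9}] in row 9, 4 fits only at r9c7 ⇒ r9c7=4.
Step 13. [r4c5∈{2,3,7}] 2 has one home in col 5: r4c5, so r4c5=2.
Step 14. [r4c4∈{3,7}] 7 has one home in row 4: r4c4. So r4c4=7.
Step 15. [r5c5∈{3}] r5c5 is down to just 3. So r5c5=3.
Step 16. [r2c5∈{7}] nothing but 7 survives at r2c5, so r2c5=7.
Step 17. [r4c2∈{1,3}] across box 4, 3 lands solely at r4c2, so r4c2=3.
Step 18. [r6c3∈{1,7,8}] r6c3 is the only open cell in box 4 admitting 1 ⇒ r6c3=1.
Step 19. [r3c9∈{1,3,7}] 1 has one home in col 9: r3c9, so r3c9=1.
Step 20. [r1c8∈{3,5,7}] r1c8 is the only open cell in box 3 admitting 7 ⇒ r1c8=7.
Step 21. [r8c3∈{6}] r8c3 has the single candidate 6. So r8c3=6.
Step 22. [r3c7∈{3}] nothing but 3 survives at r3c7 ⇒ r3c7=3.
Step 23. [r6c7∈{9}] r6c7's peers cover all but 9, so r6c7=9.
Step 24. [r1c3∈{8}] r1c3 is down to just 8. So r1c3=8.
Step 25. [r5c1∈{7,8}] across box 4, 8 lands solely at r5c1 ⇒ r5c1=8.
Step 26. [r6c8∈{3}] nothing but 3 survives at r6c8, so r6c8=3.
Step 27. [r8c9∈{2}] r8c9's peers cover all but 2. So r8c9=2.
Step 28. [r9c8∈{9}] r9c8 has the single candidate 9 ⇒ r9c8=9.
Step 29. [r2c1∈{1,3}] r2c1 is the only open cell in row 2 admitting 1. So r2c1=1.
Step 30. [r7c4∈{2}] r7c4 has the single candidate 2. So r7c4=2.
Step 31. [r9c9∈{3}] r9c9's peers cover all but 3 ⇒ r9c9=3.
Step 32. [r2c3∈{4}] only 4 remains possible at r2c3. So r2c3=4.
Step 33. [r1c2∈{6}] r1c2 is down to just 6, so r1c2=6.
Step 34. [r9c4∈{6}] r9c4 is down to just 6 ⇒ r9c4=6.
Step 35. [r3c1∈{7}] r3c1 has the single candidate 7 ⇒ r3c1=7.
Step 36. [r1c7∈{5}] only 5 remains possible at r1c7 ⇒ r1c7=5.
Step 37. [r6c9∈{7}] r6c9's peers cover all but 7 ⇒ r6c9=7.
Step 38. [r6c4∈{8}] only 8 remains possible at r6c4. So r6c4=8.
Step 39. [r3c6∈{4}] r3c6 has the single candidate 4. So r3c6=4.
Step 40. [r8c2∈{1}] r8c2's peers cover all but 1, so r8c2=1.
Step 41. [r4c7∈{1}] only 1 remains possible at r4c7. So r4c7=1.
Step 42. [r5c4∈{9}] r5c4's peers cover all but 9. So r5c4=9.
Step 43. [r1c1∈{3}] r1c1 has the single candidate 3 ⇒ r1c1=3.
Step 44. [r8c1∈{9}] r8c1 is down to just 9. So r8c1=9.
Step 45. [r5c7∈{6}] nothing but 6 survives at r5c7, so r5c7=6.
Step 46. [r8c8∈{5}] only 5 remains possible at r8c8. So r8c8=5.
Step 47. [r4c6∈{5}] nothing but 5 survives at r4c6. So r4c6=5.
Step 48. [r9c2∈{8}] r9c2 has the single candidate 8, so r9c2=8.
Step 49. [r3c5∈{6}] r3c5 is down to just 6, so r3c5=6.
Step 50. [r2c4∈{3}] only 3 remains possible at r2c4, so r2c4=3.
Step 51. [r9c1∈{2}] only 2 remains possible at r9c1, so r9c1=2.
Step 52. [r5c3∈{7}] nothing but 7 survives at r5c3, so r5c3=7.
Step 53. [r7c7∈{8}] only 8 remains possible at r7c7 ⇒ r7c7=8.

Answer: 3 6 8 1 9 2 5 7 4 / 1 5 4 3 7 8 2 6 9 / 7 9 2 5 6 4 3 8 1 / 6 3 9 7 2 5 1 4 8 / 8 4 7 9 3 1 6 2 5 / 5 2 1 8 4 6 9 3 7 / 4 7 3 2 5 9 8 1 6 / 9 1 6 4 8 3 7 5 2 / 2 8 5 6 1 7 4 9 3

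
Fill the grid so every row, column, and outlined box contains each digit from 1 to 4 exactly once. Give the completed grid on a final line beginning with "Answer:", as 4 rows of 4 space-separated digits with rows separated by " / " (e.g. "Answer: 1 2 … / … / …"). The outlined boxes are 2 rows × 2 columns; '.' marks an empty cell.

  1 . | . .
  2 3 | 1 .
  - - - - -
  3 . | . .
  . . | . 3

Step 1. [r1c2∈{4}] r1c2 has the single candidate 4. So r1c2=4.
Step 2. [r3c4∈{1,2,4}] r3c4 is the only open cell in col 4 admitting 1, so r3c4=1.
Step 3. [r3c3∈{2,4}] r3c3 is the only open cell in row 3 admitting 4. So r3c3=4.
Step 4. [r4c3∈{2}] nothing but 2 survives at r4c3, so r4c3=2.
Step 5. [r1c3∈{3}] r1c3 is down to just 3, so r1c3=3.
Step 6. [r4c1∈{4}] only 4 remains possible at r4c1 ⇒ r4c1=4.
Step 7. [r1c4∈{2}] r1c4 is down to just 2 ⇒ r1c4=2.
Step 8. [r3c2∈{2}] r3c2's peers cover all but 2. So r3c2=2.
Step 9. [r2c4∈{4}] nothing but 4 survives at r2c4. So r2c4=4.
Step 10. [r4c2∈{1}] r4c2 is down to just 1 ⇒ r4c2=1.

Answer: 1 4 3 2 / 2 3 1 4 / 3 2 4 1 / 4 1 2 3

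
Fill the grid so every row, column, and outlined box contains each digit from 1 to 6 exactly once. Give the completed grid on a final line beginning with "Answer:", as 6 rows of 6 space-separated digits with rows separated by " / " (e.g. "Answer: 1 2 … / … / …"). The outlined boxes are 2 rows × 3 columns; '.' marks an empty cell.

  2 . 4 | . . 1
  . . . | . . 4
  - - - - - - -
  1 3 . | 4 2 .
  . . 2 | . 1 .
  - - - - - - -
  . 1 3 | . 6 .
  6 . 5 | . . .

Step 1. [r2c4∈{2,3,5,6}] across row 2, 2 lands solely at r2c4 ⇒ r2c4=2.
Step 2. [r3c6∈{5,6}] across row 3, 5 lands solely at r3c6, so r3c6=5.
Step 3. [r1c4∈{3,5,6}] in box 2, 6 fits only at r1c4, so r1c4=6.
Step 4. [r1c2∈{5}] r1c2 is down to just 5 ⇒ r1c2=5.
Step 5. [r4c6∈{3,6}] in col 6, 6 fits only at r4c6 ⇒ r4c6=6.
Step 6. [r6c6∈{2,3}] r6c6 is the only open cell in col 6 admitting 3. So r6c6=3.
Step 7. [r4c2∈{4}] r4c2 is down to just 4, so r4c2=4.
Step 8. [r3c3∈{6}] r3c3 has the single candidate 6. So r3c3=6.
Step 9. [r1c5∈{3}] r1c5 has the single candidate 3 ⇒ r1c5=3.
Step 10. [r6c2∈{2}] only 2 remains possible at r6c2 ⇒ r6c2=2.
Step 11. [r5c6∈{2}] only 2 remains possible at r5c6, so r5c6=2.
Step 12. [r2c1∈{3}] r2c1 is down to just 3, so r2c1=3.
Step 13. [r2c3∈{1}] r2c3 is down to just 1 ⇒ r2c3=1.
Step 14. [r4c1∈{5}] nothing but 5 survives at r4c1 ⇒ r4c1=5.
Step 15. [r6c5∈{4}] r6c5's peers cover all but 4 ⇒ r6c5=4.
Step 16. [r5c1∈{4}] r5c1's peers cover all but 4. So r5c1=4.
Step 17. [r4c4∈{3}] r4c4's peers cover all but 3 ⇒ r4c4=3.
Step 18. [r6c4∈{1}] r6c4 is down to just 1, so r6c4=1.
Step 19. [r2c5∈{5}] r2c5's peers cover all but 5 ⇒ r2c5=5.
Step 20. [r5c4∈{5}] r5c4 has the single candidate 5, so r5c4=5.
Step 21. [r2c2∈{6}] r2c2's peers cover all but 6 ⇒ r2c2=6.

Answer: 2 5 4 6 3 1 / 3 6 1 2 5 4 / 1 3 6 4 2 5 / 5 4 2 3 1 6 / 4 1 3 5 6 2 / 6 2 5 1 4 3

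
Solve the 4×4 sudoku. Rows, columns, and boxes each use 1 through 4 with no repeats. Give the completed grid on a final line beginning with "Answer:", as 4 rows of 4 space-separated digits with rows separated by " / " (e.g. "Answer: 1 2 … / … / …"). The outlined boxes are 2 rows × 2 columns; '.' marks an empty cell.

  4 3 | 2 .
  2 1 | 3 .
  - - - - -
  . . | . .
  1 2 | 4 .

Step 1. [r3c4∈{1,2,3}] across row 3, 2 lands solely at r3c4. So r3c4=2.
Step 2. [r4c4∈{3}] only 3 remains possible at r4c4. So r4c4=3.
Step 3. [r3c1∈{3}] r3c1 has the single candidate 3. So r3c1=3.
Step 4. [r2c4∈{4}] r2c4 is down to just 4, so r2c4=4.
Step 5. [r1c4∈{1}] r1c4's peers cover all but 1 ⇒ r1c4=1.
Step 6. [r3c2∈{4}] r3c2's peers cover all but 4, so r3c2=4.
Step 7. [r3c3∈{1}] r3c3 has the single candidate 1 ⇒ r3c3=1.

Answer: 4 3 2 1 / 2 1 3 4 / 3 4 1 2 / 1 2 4 3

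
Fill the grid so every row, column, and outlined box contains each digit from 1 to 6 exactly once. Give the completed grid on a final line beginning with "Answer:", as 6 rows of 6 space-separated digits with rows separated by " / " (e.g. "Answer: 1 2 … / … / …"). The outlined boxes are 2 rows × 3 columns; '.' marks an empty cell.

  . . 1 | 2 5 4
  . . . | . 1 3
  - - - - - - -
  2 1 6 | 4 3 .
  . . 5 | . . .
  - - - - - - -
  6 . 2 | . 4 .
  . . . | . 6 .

Step 1. [r6c3∈{3,4}] col 3 places 3 nowhere but r6c3 ⇒ r6c3=3.
Step 2. [r5c2∈{5}] r5c2's peers cover all but 5. So r5c2=5.
Step 3. [r5c6∈{1}] r5c6 is down to just 1, so r5c6=1.
Step 4. [r6c2∈{4}] nothing but 4 survives at r6c2. So r6c2=4.
Step 5. [r1c2∈{3,6}] in row 1, 6 fits only at r1c2, so r1c2=6.
Step 6. [r4c1∈{3,4}] in row 4, 4 fits only at r4c1, so r4c1=4.
Step 7. [r4c6∈{2,6}] in col 6, 6 fits only at r4c6 ⇒ r4c6=6.
Step 8. [r3c6∈{5}] r3c6 has the single candidate 5 ⇒ r3c6=5.
Step 9. [r6c6∈{2}] r6c6 is down to just 2, so r6c6=2.
Step 10. [r4c4∈{1}] only 1 remains possible at r4c4, so r4c4=1.
Step 11. [r2c2∈{2}] only 2 remains possible at r2c2, so r2c2=2.
Step 12. [r6c1∈{1}] r6c1 has the single candidate 1. So r6c1=1.
Step 13. [r2c3∈{4}] r2c3's peers cover all but 4 ⇒ r2c3=4.
Step 14. [r5c4∈{3}] r5c4's peers cover all but 3. So r5c4=3.
Step 15. [r6c4∈{5}] nothing but 5 survives at r6c4 ⇒ r6c4=5.
Step 16. [r4c2∈{3}] r4c2 is down to just 3, so r4c2=3.
Step 17. [r2c1∈{5}] r2c1 is down to just 5 ⇒ r2c1=5.
Step 18. [r4c5∈{2}] nothing but 2 survives at r4c5 ⇒ r4c5=2.
Step 19. [r2c4∈{6}] r2c4 has the single candidate 6, so r2c4=6.
Step 20. [r1c1∈{3}] r1c1's peers cover all but 3. So r1c1=3.

Answer: 3 6 1 2 5 4 / 5 2 4 6 1 3 / 2 1 6 4 3 5 / 4 3 5 1 2 6 / 6 5 2 3 4 1 / 1 4 3 5 6 2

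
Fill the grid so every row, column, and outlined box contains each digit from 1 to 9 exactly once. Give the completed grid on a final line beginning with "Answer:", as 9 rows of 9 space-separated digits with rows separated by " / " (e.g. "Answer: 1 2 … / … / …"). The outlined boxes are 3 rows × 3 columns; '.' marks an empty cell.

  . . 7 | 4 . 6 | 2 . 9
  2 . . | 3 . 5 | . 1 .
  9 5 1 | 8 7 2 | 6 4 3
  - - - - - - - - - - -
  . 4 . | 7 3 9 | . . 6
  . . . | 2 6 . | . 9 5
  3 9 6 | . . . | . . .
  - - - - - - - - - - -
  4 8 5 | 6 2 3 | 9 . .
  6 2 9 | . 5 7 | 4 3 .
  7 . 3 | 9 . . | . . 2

Step 1. [r5c3∈{8}] r5c3 is down to just 8. So r5c3=8.
Step 2. [r6c9∈{1,4,7,8}] 4 has one home in col 9: r6c9. So r6c9=4.
Step 3. [r5c1∈{1}] r5c1 is down to just 1. So r5c1=1.
Step 4. [r8c4∈{1}] r8c4 has the single candidate 1. So r8c4=1.
Step 5. [r4c7∈{1,8}] 1 has one home in row 4: r4c7, so r4c7=1.
Step 6. [r4c8∈{2,8}] row 4 places 8 nowhere but r4c8, so r4c8=8.
Step 7. [r6c7∈{7}] r6c7 is down to just 7 ⇒ r6c7=7.
Step 8. [r2c9∈{7,8}] across row 2, 7 lands solely at r2c9 ⇒ r2c9=7.
Step 9. [r6c6∈{1,8}] 1 has one home in col 6: r6c6 ⇒ r6c6=1.
Step 10. [r9c6∈{4,8}] in col 6, 8 fits only at r9c6, so r9c6=8.
Step 11. [r9c8∈{5,6}] in row 9, 6 fits only at r9c8 ⇒ r9c8=6.
Step 12. [r2c5∈{9}] only 9 remains possible at r2c5, so r2c5=9.
Step 13. [r5c6∈{4}] r5c6's peers cover all but 4, so r5c6=4.
Step 14. [r2c7∈{8}] r2c7 is down to just 8. So r2c7=8.
Step 15. [r6c5∈{8}] r6c5 is down to just 8 ⇒ r6c5=8.
Step 16. [r5c2∈{7}] nothing but 7 survives at r5c2 ⇒ r5c2=7.
Step 17. [r1c2∈{3}] r1c2 is down to just 3. So r1c2=3.
Step 18. [r2c2∈{6}] r2c2's peers cover all but 6, so r2c2=6.
Step 19. [r4c3∈{2}] only 2 remains possible at r4c3. So r4c3=2.
Step 20. [r4c1∈{5}] r4c1 has the single candidate 5. So r4c1=5.
Step 21. [r7c8∈{7}] r7c8 is down to just 7. So r7c8=7.
Step 22. [r1c1∈{8}] nothing but 8 survives at r1c1. So r1c1=8.
Step 23. [r2c3∈{4}] r2c3 is down to just 4, so r2c3=4.
Step 24. [r8c9∈{8}] nothing but 8 survives at r8c9, so r8c9=8.
Step 25. [r9c5∈{4}] r9c5 has the single candidate 4 ⇒ r9c5=4.
Step 26. [r1c5∈{1}] r1c5 is down to just 1, so r1c5=1.
Step 27. [r9c2∈{1}] nothing but 1 survives at r9c2. So r9c2=1.
Step 28. [r6c4∈{5}] r6c4 has the single candidate 5, so r6c4=5.
Step 29. [r6c8∈{2}] only 2 remains possible at r6c8, so r6c8=2.
Step 30. [r1c8∈{5}] r1c8 is down to just 5. So r1c8=5.
Step 31. [r7c9∈{1}] r7c9 has the single candidate 1. So r7c9=1.
Step 32. [r9c7∈{5}] r9c7's peers cover all but 5. So r9c7=5.
Step 33. [r5c7∈{3}] r5c7 is down to just 3. So r5c7=3.

Answer: 8 3 7 4 1 6 2 5 9 / 2 6 4 3 9 5 8 1 7 / 9 5 1 8 7 2 6 4 3 / 5 4 2 7 3 9 1 8 6 / 1 7 8 2 6 4 3 9 5 / 3 9 6 5 8 1 7 2 4 / 4 8 5 6 2 3 9 7 1 / 6 2 9 1 5 7 4 3 8 / 7 1 3 9 4 8 5 6 2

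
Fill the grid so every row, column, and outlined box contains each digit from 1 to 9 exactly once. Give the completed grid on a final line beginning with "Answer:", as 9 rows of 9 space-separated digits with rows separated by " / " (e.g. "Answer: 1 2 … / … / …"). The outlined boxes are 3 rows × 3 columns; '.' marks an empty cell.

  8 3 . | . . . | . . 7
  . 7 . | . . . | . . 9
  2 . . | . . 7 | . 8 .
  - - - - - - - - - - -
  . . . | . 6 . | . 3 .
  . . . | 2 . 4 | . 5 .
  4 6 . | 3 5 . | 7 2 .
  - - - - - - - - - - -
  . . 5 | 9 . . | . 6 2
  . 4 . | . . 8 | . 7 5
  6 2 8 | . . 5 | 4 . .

Step 1. [r7c2∈{1}] r7c2 has the single candidate 1, so r7c2=1.
Step 2. [r7c6∈{3}] only 3 remains possible at r7c6. So r7c6=3.
Step 3. [r6c9∈{1,8}] in row 6, 8 fits only at r6c9. So r6c9=8.
Step 4. [r7c5∈{4,7}] row 7 places 4 nowhere but r7c5, so r7c5=4.
Step 5. [r8c4∈{1,6}] across row 8, 6 lands solely at r8c4, so r8c4=6.
Step 6. [r4c3∈{1,2,7,9}] in row 4, 2 fits only at r4c3 ⇒ r4c3=2.
Step 7. [r5c3∈{1,3,7,9}] r5c3 is the only open cell in col 3 admitting 7 ⇒ r5c3=7.
Step 8. [r5c1∈{1,3,9}] 3 has one home in row 5: r5c1, so r5c1=3.
Step 9. [r4c4∈{1,7,8}] r4c4 is the only open cell in row 4 admitting 7 ⇒ r4c4=7.
Step 10. [r9c4∈{1}] r9c4 has the single candidate 1. So r9c4=1.
Step 11. [r8c7∈{1,3,9}] r8c7 is the only open cell in row 8 admitting 1 ⇒ r8c7=1.
Step 12. [r4c7∈{9}] r4c7 is down to just 9, so r4c7=9.
Step 13. [r4c6∈{1}] only 1 remains possible at r4c6. So r4c6=1.
Step 14. [r2c1∈{1,5}] col 1 places 1 nowhere but r2c1. So r2c1=1.
Step 15. [r5c7∈{6}] r5c7 has the single candidate 6, so r5c7=6.
Step 16. [r2c8∈{4}] r2c8's peers cover all but 4 ⇒ r2c8=4.
Step 17. [r3c2∈{5,9}] box 1 places 5 nowhere but r3c2. So r3c2=5.
Step 18. [r3c9∈{1,3,6}] 6 has one home in col 9: r3c9, so r3c9=6.
Step 19. [r6c6∈{9}] nothing but 9 survives at r6c6. So r6c6=9.
Step 20. [r3c5∈{1,3,9}] r3c5 is the only open cell in row 3 admitting 1, so r3c5=1.
Step 21. [r2c5∈{2,3,8}] r2c5 is the only open cell in col 5 admitting 3 ⇒ r2c5=3.
Step 22. [r3c3∈{4,9}] r3c3 is the only open cell in row 3 admitting 9. So r3c3=9.
Step 23. [r1c3∈{4,6}] r1c3 is the only open cell in col 3 admitting 4, so r1c3=4.
Step 24. [r1c6∈{2,6}] r1c6 is the only open cell in row 1 admitting 6. So r1c6=6.
Step 25. [r1c4∈{5}] only 5 remains possible at r1c4 ⇒ r1c4=5.
Step 26. [r1c7∈{2}] r1c7's peers cover all but 2 ⇒ r1c7=2.
Step 27. [r4c2∈{8}] r4c2 is down to just 8 ⇒ r4c2=8.
Step 28. [r1c5∈{9}] only 9 remains possible at r1c5, so r1c5=9.
Step 29. [r2c4∈{8}] nothing but 8 survives at r2c4. So r2c4=8.
Step 30. [r7c7∈{8}] only 8 remains possible at r7c7 ⇒ r7c7=8.
Step 31. [r8c3∈{3}] r8c3's peers cover all but 3. So r8c3=3.
Step 32. [r1c8∈{1}] only 1 remains possible at r1c8 ⇒ r1c8=1.
Step 33. [r8c1∈{9}] r8c1 has the single candidate 9, so r8c1=9.
Step 34. [r2c7∈{5}] r2c7 is down to just 5. So r2c7=5.
Step 35. [r5c2∈{9}] r5c2's peers cover all but 9, so r5c2=9.
Step 36. [r4c1∈{5}] r4c1 has the single candidate 5. So r4c1=5.
Step 37. [r8c5∈{2}] nothing but 2 survives at r8c5 ⇒ r8c5=2.
Step 38. [r3c4∈{4}] r3c4 is down to just 4 ⇒ r3c4=4.
Step 39. [r9c8∈{9}] nothing but 9 survives at r9c8, so r9c8=9.
Step 40. [r5c9∈{1}] r5c9 has the single candidate 1 ⇒ r5c9=1.
Step 41. [r3c7∈{3}] nothing but 3 survives at r3c7, so r3c7=3.
Step 42. [r4c9∈{4}] r4c9 is down to just 4, so r4c9=4.
Step 43. [r2c3∈{6}] r2c3 is down to just 6. So r2c3=6.
Step 44. [r5c5∈{8}] only 8 remains possible at r5c5. So r5c5=8.
Step 45. [r7c1∈{7}] r7c1 is down to just 7. So r7c1=7.
Step 46. [r9c9∈{3}] r9c9's peers cover all but 3 ⇒ r9c9=3.
Step 47. [r9c5∈{7}] nothing but 7 survives at r9c5, so r9c5=7.
Step 48. [r6c3∈{1}] r6c3's peers cover all but 1. So r6c3=1.
Step 49. [r2c6∈{2}] r2c6 has the single candidate 2 ⇒ r2c6=2.

Answer: 8 3 4 5 9 6 2 1 7 / 1 7 6 8 3 2 5 4 9 / 2 5 9 4 1 7 3 8 6 / 5 8 2 7 6 1 9 3 4 / 3 9 7 2 8 4 6 5 1 / 4 6 1 3 5 9 7 2 8 / 7 1 5 9 4 3 8 6 2 / 9 4 3 6 2 8 1 7 5 / 6 2 8 1 7 5 4 9 3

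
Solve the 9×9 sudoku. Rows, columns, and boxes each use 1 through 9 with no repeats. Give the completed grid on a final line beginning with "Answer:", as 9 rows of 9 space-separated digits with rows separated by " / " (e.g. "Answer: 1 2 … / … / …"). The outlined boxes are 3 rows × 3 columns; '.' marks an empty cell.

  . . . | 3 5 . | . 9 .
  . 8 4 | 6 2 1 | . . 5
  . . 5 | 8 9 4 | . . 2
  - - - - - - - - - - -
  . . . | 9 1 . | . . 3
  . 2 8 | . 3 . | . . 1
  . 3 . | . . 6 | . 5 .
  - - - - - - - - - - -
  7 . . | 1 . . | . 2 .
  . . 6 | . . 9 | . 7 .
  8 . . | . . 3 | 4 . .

Step 1. [r2c7∈{3,7}] across row 2, 7 lands solely at r2c7, so r2c7=7.
Step 2. [r4c8∈{4,6,8}] col 8 places 8 nowhere but r4c8, so r4c8=8.
Step 3. [r7c6∈{5,8}] in col 6, 8 fits only at r7c6 ⇒ r7c6=8.
Step 4. [r3c2∈{1,6,7}] across row 3, 7 lands solely at r3c2 ⇒ r3c2=7.
Step 5. [r8c5∈{4}] only 4 remains possible at r8c5 ⇒ r8c5=4.
Step 6. [r6c9∈{4,7,9}] col 9 places 7 nowhere but r6c9, so r6c9=7.
Step 7. [r4c6∈{2,5,7}] 2 has one home in col 6: r4c6, so r4c6=2.
Step 8. [r4c7∈{6}] r4c7's peers cover all but 6, so r4c7=6.
Step 9. [r5c1∈{4,5,6,9}] row 5 places 6 nowhere but r5c1 ⇒ r5c1=6.
Step 10. [r3c8∈{1,3,6}] row 3 places 6 nowhere but r3c8 ⇒ r3c8=6.
Step 11. [r7c2∈{4,5,9}] in row 7, 4 fits only at r7c2 ⇒ r7c2=4.
Step 12. [r9c2∈{1,5,9}] in col 2, 9 fits only at r9c2. So r9c2=9.
Step 13. [r9c4∈{2,5,7}] r9c4 is the only open cell in row 9 admitting 5. So r9c4=5.
Step 14. [r6c3∈{1,9}] in col 3, 9 fits only at r6c3. So r6c3=9.
Step 15. [r6c1∈{1,4}] row 6 places 1 nowhere but r6c1. So r6c1=1.
Step 16. [r3c7∈{1,3}] r3c7 is the only open cell in row 3 admitting 1 ⇒ r3c7=1.
Step 17. [r7c7∈{3,5,9}] across row 7, 5 lands solely at r7c7. So r7c7=5.
Step 18. [r9c3∈{1,2}] in row 9, 2 fits only at r9c3. So r9c3=2.
Step 19. [r8c2∈{1,5}] row 8 places 1 nowhere but r8c2 ⇒ r8c2=1.
Step 20. [r8c7∈{3,8}] col 7 places 3 nowhere but r8c7, so r8c7=3.
Step 21. [r7c5∈{6}] r7c5 has the single candidate 6. So r7c5=6.
Step 22. [r5c4∈{4,7}] across col 4, 7 lands solely at r5c4 ⇒ r5c4=7.
Step 23. [r4c2∈{5}] r4c2's peers cover all but 5, so r4c2=5.
Step 24. [r8c9∈{8}] only 8 remains possible at r8c9, so r8c9=8.
Step 25. [r3c1∈{3}] only 3 remains possible at r3c1. So r3c1=3.
Step 26. [r9c9∈{6}] r9c9 is down to just 6 ⇒ r9c9=6.
Step 27. [r7c9∈{9}] r7c9's peers cover all but 9, so r7c9=9.
Step 28. [r1c2∈{6}] r1c2 has the single candidate 6, so r1c2=6.
Step 29. [r9c8∈{1}] nothing but 1 survives at r9c8, so r9c8=1.
Step 30. [r7c3∈{3}] r7c3 has the single candidate 3 ⇒ r7c3=3.
Step 31. [r6c5∈{8}] r6c5 has the single candidate 8, so r6c5=8.
Step 32. [r1c9∈{4}] only 4 remains possible at r1c9. So r1c9=4.
Step 33. [r1c3∈{1}] r1c3's peers cover all but 1. So r1c3=1.
Step 34. [r6c4∈{4}] only 4 remains possible at r6c4 ⇒ r6c4=4.
Step 35. [r8c1∈{5}] r8c1's peers cover all but 5 ⇒ r8c1=5.
Step 36. [r1c7∈{8}] r1c7 is down to just 8, so r1c7=8.
Step 37. [r6c7∈{2}] r6c7's peers cover all but 2. So r6c7=2.
Step 38. [r2c8∈{3}] r2c8 has the single candidate 3. So r2c8=3.
Step 39. [r2c1∈{9}] r2c1's peers cover all but 9 ⇒ r2c1=9.
Step 40. [r5c6∈{5}] r5c6's peers cover all but 5. So r5c6=5.
Step 41. [r4c3∈{7}] nothing but 7 survives at r4c3, so r4c3=7.
Step 42. [r4c1∈{4}] nothing but 4 survives at r4c1 ⇒ r4c1=4.
Step 43. [r8c4∈{2}] nothing but 2 survives at r8c4. So r8c4=2.
Step 44. [r5c8∈{4}] r5c8 has the single candidate 4, so r5c8=4.
Step 45. [r5c7∈{9}] only 9 remains possible at r5c7, so r5c7=9.
Step 46. [r9c5∈{7}] only 7 remains possible at r9c5 ⇒ r9c5=7.
Step 47. [r1c1∈{2}] r1c1 has the single candidate 2 ⇒ r1c1=2.
Step 48. [r1c6∈{7}] r1c6 has the single candidate 7, so r1c6=7.

Answer: 2 6 1 3 5 7 8 9 4 / 9 8 4 6 2 1 7 3 5 / 3 7 5 8 9 4 1 6 2 / 4 5 7 9 1 2 6 8 3 / 6 2 8 7 3 5 9 4 1 / 1 3 9 4 8 6 2 5 7 / 7 4 3 1 6 8 5 2 9 / 5 1 6 2 4 9 3 7 8 / 8 9 2 5 7 3 4 1 6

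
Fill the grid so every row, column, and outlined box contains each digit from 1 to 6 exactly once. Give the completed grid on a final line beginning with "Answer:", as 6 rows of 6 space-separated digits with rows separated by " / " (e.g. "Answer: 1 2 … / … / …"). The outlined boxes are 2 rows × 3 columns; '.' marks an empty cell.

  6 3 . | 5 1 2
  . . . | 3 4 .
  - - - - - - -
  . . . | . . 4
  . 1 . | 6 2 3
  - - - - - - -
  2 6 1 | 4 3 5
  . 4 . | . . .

Step 1. [r3c3∈{2,3,5,6}] 6 has one home in row 3: r3c3 ⇒ r3c3=6.
Step 2. [r3c2∈{2,5}] in row 3, 2 fits only at r3c2 ⇒ r3c2=2.
Step 3. [r4c1∈{4,5}] 4 has one home in col 1: r4c1, so r4c1=4.
Step 4. [r4c3∈{5}] r4c3 has the single candidate 5, so r4c3=5.
Step 5. [r6c1∈{3,5}] r6c1 is the only open cell in row 6 admitting 5. So r6c1=5.
Step 6. [r6c6∈{1,6}] r6c6 is the only open cell in col 6 admitting 1, so r6c6=1.
Step 7. [r2c1∈{1}] r2c1 has the single candidate 1 ⇒ r2c1=1.
Step 8. [r2c6∈{6}] r2c6 has the single candidate 6. So r2c6=6.
Step 9. [r2c2∈{5}] only 5 remains possible at r2c2 ⇒ r2c2=5.
Step 10. [r6c3∈{3}] r6c3 has the single candidate 3, so r6c3=3.
Step 11. [r3c5∈{5}] r3c5 is down to just 5 ⇒ r3c5=5.
Step 12. [r6c5∈{6}] r6c5 has the single candidate 6. So r6c5=6.
Step 13. [r3c1∈{3}] r3c1's peers cover all but 3 ⇒ r3c1=3.
Step 14. [r2c3∈{2}] r2c3 is down to just 2, so r2c3=2.
Step 15. [r1c3∈{4}] r1c3 is down to just 4 ⇒ r1c3=4.
Step 16. [r3c4∈{1}] r3c4 has the single candidate 1 ⇒ r3c4=1.
Step 17. [r6c4∈{2}] r6c4 has the single candidate 2, so r6c4=2.

Answer: 6 3 4 5 1 2 / 1 5 2 3 4 6 / 3 2 6 1 5 4 / 4 1 5 6 2 3 / 2 6 1 4 3 5 / 5 4 3 2 6 1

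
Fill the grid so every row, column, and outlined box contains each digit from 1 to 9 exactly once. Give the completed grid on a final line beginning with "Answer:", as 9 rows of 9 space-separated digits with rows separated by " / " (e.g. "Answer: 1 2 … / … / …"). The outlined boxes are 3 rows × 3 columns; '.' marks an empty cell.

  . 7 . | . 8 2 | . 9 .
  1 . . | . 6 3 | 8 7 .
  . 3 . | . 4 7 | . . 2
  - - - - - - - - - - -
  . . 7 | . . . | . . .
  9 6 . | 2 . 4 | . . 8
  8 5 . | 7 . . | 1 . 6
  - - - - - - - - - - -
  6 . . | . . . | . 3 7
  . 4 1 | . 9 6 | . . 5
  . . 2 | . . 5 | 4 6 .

Step 1. [r3c1∈{5}] r3c1 has the single candidate 5. So r3c1=5.
Step 2. [r5c5∈{1,3,5}] 1 has one home in row 5: r5c5, so r5c5=1.
Step 3. [r4c1∈{2,3,4}] col 1 places 2 nowhere but r4c1. So r4c1=2.
Step 4. [r1c7∈{3,5,6}] r1c7 is the only open cell in box 3 admitting 5. So r1c7=5.
Step 5. [r6c3∈{3,4}] r6c3 is the only open cell in box 4 admitting 4 ⇒ r6c3=4.
Step 6. [r4c4∈{3,5,6,8,9}] across row 4, 6 lands solely at r4c4. So r4c4=6.
Step 7. [r2c3∈{9}] r2c3 has the single candidate 9 ⇒ r2c3=9.
Step 8. [r1c4∈{1}] r1c4 is down to just 1 ⇒ r1c4=1.
Step 9. [r4c8∈{4,5}] across col 8, 4 lands solely at r4c8, so r4c8=4.
Step 10. [r3c3∈{6,8}] 8 has one home in row 3: r3c3. So r3c3=8.
Step 11. [r9c5∈{3,7}] r9c5 is the only open cell in col 5 admitting 7, so r9c5=7.
Step 12. [r1c9∈{3,4}] in row 1, 3 fits only at r1c9, so r1c9=3.
Step 13. [r4c9∈{9}] r4c9's peers cover all but 9 ⇒ r4c9=9.
Step 14. [r8c8∈{2,8}] col 8 places 8 nowhere but r8c8. So r8c8=8.
Step 15. [r9c2∈{8,9}] 9 has one home in row 9: r9c2. So r9c2=9.
Step 16. [r9c4∈{3,8}] across row 9, 8 lands solely at r9c4 ⇒ r9c4=8.
Step 17. [r4c7∈{3}] r4c7's peers cover all but 3 ⇒ r4c7=3.
Step 18. [r8c1∈{3,7}] row 8 places 7 nowhere but r8c1, so r8c1=7.
Step 19. [r7c7∈{2,9}] row 7 places 9 nowhere but r7c7 ⇒ r7c7=9.
Step 20. [r5c7∈{7}] r5c7 is down to just 7. So r5c7=7.
Step 21. [r4c5∈{5}] r4c5 is down to just 5. So r4c5=5.
Step 22. [r7c6∈{1}] r7c6's peers cover all but 1 ⇒ r7c6=1.
Step 23. [r2c4∈{5}] nothing but 5 survives at r2c4 ⇒ r2c4=5.
Step 24. [r8c4∈{3}] nothing but 3 survives at r8c4, so r8c4=3.
Step 25. [r9c1∈{3}] r9c1 is down to just 3 ⇒ r9c1=3.
Step 26. [r7c2∈{8}] nothing but 8 survives at r7c2. So r7c2=8.
Step 27. [r1c3∈{6}] r1c3 has the single candidate 6 ⇒ r1c3=6.
Step 28. [r5c3∈{3}] only 3 remains possible at r5c3. So r5c3=3.
Step 29. [r2c9∈{4}] r2c9 has the single candidate 4. So r2c9=4.
Step 30. [r4c6∈{8}] nothing but 8 survives at r4c6 ⇒ r4c6=8.
Step 31. [r3c7∈{6}] only 6 remains possible at r3c7, so r3c7=6.
Step 32. [r7c3∈{5}] only 5 remains possible at r7c3, so r7c3=5.
Step 33. [r6c5∈{3}] r6c5's peers cover all but 3 ⇒ r6c5=3.
Step 34. [r2c2∈{2}] only 2 remains possible at r2c2 ⇒ r2c2=2.
Step 35. [r8c7∈{2}] r8c7 has the single candidate 2. So r8c7=2.
Step 36. [r7c4∈{4}] r7c4's peers cover all but 4, so r7c4=4.
Step 37. [r3c4∈{9}] nothing but 9 survives at r3c4 ⇒ r3c4=9.
Step 38. [r9c9∈{1}] r9c9 is down to just 1, so r9c9=1.
Step 39. [r4c2∈{1}] r4c2 is down to just 1, so r4c2=1.
Step 40. [r1c1∈{4}] nothing but 4 survives at r1c1 ⇒ r1c1=4.
Step 41. [r6c8∈{2}] nothing but 2 survives at r6c8. So r6c8=2.
Step 42. [r3c8∈{1}] r3c8 is down to just 1. So r3c8=1.
Step 43. [r7c5∈{2}] only 2 remains possible at r7c5 ⇒ r7c5=2.
Step 44. [r6c6∈{9}] r6c6's peers cover all but 9. So r6c6=9.
Step 45. [r5c8∈{5}] r5c8's peers cover all but 5, so r5c8=5.

Answer: 4 7 6 1 8 2 5 9 3 / 1 2 9 5 6 3 8 7 4 / 5 3 8 9 4 7 6 1 2 / 2 1 7 6 5 8 3 4 9 / 9 6 3 2 1 4 7 5 8 / 8 5 4 7 3 9 1 2 6 / 6 8 5 4 2 1 9 3 7 / 7 4 1 3 9 6 2 8 5 / 3 9 2 8 7 5 4 6 1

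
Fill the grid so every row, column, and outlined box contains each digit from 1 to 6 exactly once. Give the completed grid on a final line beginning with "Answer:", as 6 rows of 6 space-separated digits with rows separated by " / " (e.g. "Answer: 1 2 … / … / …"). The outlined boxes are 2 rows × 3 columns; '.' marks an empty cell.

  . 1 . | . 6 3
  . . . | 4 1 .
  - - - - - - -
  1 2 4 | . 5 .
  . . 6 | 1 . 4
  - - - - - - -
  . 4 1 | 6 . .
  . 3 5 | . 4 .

Step 1. [r6c4∈{2}] r6c4 has the single candidate 2. So r6c4=2.
Step 2. [r2c6∈{2,5}] in col 6, 2 fits only at r2c6, so r2c6=2.
Step 3. [r4c1∈{3,5}] 3 has one home in box 3: r4c1, so r4c1=3.
Step 4. [r1c1∈{2,4,5}] 4 has one home in row 1: r1c1. So r1c1=4.
Step 5. [r2c1∈{5,6}] across col 1, 5 lands solely at r2c1 ⇒ r2c1=5.
Step 6. [r6c6∈{1}] only 1 remains possible at r6c6, so r6c6=1.
Step 7. [r5c1∈{2}] nothing but 2 survives at r5c1, so r5c1=2.
Step 8. [r1c4∈{5}] nothing but 5 survives at r1c4. So r1c4=5.
Step 9. [r2c2∈{6}] r2c2 has the single candidate 6 ⇒ r2c2=6.
Step 10. [r3c4∈{3}] r3c4's peers cover all but 3 ⇒ r3c4=3.
Step 11. [r5c6∈{5}] r5c6's peers cover all but 5 ⇒ r5c6=5.
Step 12. [r6c1∈{6}] r6c1 has the single candidate 6. So r6c1=6.
Step 13. [r2c3∈{3}] r2c3 is down to just 3 ⇒ r2c3=3.
Step 14. [r1c3∈{2}] r1c3's peers cover all but 2 ⇒ r1c3=2.
Step 15. [r4c2∈{5}] only 5 remains possible at r4c2. So r4c2=5.
Step 16. [r5c5∈{3}] r5c5 has the single candidate 3. So r5c5=3.
Step 17. [r4c5∈{2}] r4c5 has the single candidate 2, so r4c5=2.
Step 18. [r3c6∈{6}] only 6 remains possible at r3c6. So r3c6=6.

Answer: 4 1 2 5 6 3 / 5 6 3 4 1 2 / 1 2 4 3 5 6 / 3 5 6 1 2 4 / 2 4 1 6 3 5 / 6 3 5 2 4 1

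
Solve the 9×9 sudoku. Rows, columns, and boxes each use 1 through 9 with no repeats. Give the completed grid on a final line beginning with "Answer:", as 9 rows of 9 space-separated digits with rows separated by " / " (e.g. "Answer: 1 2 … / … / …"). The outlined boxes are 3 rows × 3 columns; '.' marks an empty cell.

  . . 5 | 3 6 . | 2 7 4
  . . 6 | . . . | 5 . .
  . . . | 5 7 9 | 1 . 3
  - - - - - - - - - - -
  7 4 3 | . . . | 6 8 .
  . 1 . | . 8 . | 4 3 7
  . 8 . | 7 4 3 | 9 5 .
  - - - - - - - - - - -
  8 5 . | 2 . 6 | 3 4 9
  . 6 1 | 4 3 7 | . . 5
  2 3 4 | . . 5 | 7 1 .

Step 1. [r2c6∈{1,2,4,8}] r2c6 is the only open cell in col 6 admitting 4 ⇒ r2c6=4.
Step 2. [r8c1∈{9}] r8c1 is down to just 9 ⇒ r8c1=9.
Step 3. [r5c6∈{2}] nothing but 2 survives at r5c6 ⇒ r5c6=2.
Step 4. [r4c6∈{1}] nothing but 1 survives at r4c6, so r4c6=1.
Step 5. [r4c4∈{9}] only 9 remains possible at r4c4. So r4c4=9.
Step 6. [r2c4∈{1,8}] in col 4, 1 fits only at r2c4 ⇒ r2c4=1.
Step 7. [r6c3∈{2}] r6c3 is down to just 2. So r6c3=2.
Step 8. [r2c2∈{2,7,9}] r2c2 is the only open cell in row 2 admitting 7. So r2c2=7.
Step 9. [r9c9∈{6,8}] row 9 places 6 nowhere but r9c9 ⇒ r9c9=6.
Step 10. [r5c4∈{6}] r5c4's peers cover all but 6 ⇒ r5c4=6.
Step 11. [r5c1∈{5}] r5c1's peers cover all but 5 ⇒ r5c1=5.
Step 12. [r2c8∈{9}] nothing but 9 survives at r2c8, so r2c8=9.
Step 13. [r9c4∈{8}] only 8 remains possible at r9c4, so r9c4=8.
Step 14. [r1c1∈{1}] only 1 remains possible at r1c1. So r1c1=1.
Step 15. [r7c3∈{7}] r7c3's peers cover all but 7 ⇒ r7c3=7.
Step 16. [r7c5∈{1}] r7c5's peers cover all but 1, so r7c5=1.
Step 17. [r8c7∈{8}] only 8 remains possible at r8c7 ⇒ r8c7=8.
Step 18. [r3c3∈{8}] r3c3 has the single candidate 8 ⇒ r3c3=8.
Step 19. [r6c9∈{1}] only 1 remains possible at r6c9. So r6c9=1.
Step 20. [r4c9∈{2}] only 2 remains possible at r4c9, so r4c9=2.
Step 21. [r4c5∈{5}] only 5 remains possible at r4c5. So r4c5=5.
Step 22. [r3c2∈{2}] r3c2 has the single candidate 2 ⇒ r3c2=2.
Step 23. [r3c1∈{4}] r3c1 has the single candidate 4 ⇒ r3c1=4.
Step 24. [r6c1∈{6}] r6c1's peers cover all but 6, so r6c1=6.
Step 25. [r2c1∈{3}] r2c1 is down to just 3. So r2c1=3.
Step 26. [r8c8∈{2}] only 2 remains possible at r8c8 ⇒ r8c8=2.
Step 27. [r2c9∈{8}] nothing but 8 survives at r2c9 ⇒ r2c9=8.
Step 28. [r9c5∈{9}] r9c5 is down to just 9, so r9c5=9.
Step 29. [r2c5∈{2}] nothing but 2 survives at r2c5 ⇒ r2c5=2.
Step 30. [r3c8∈{6}] r3c8's peers cover all but 6 ⇒ r3c8=6.
Step 31. [r1c2∈{9}] nothing but 9 survives at r1c2, so r1c2=9.
Step 32. [r1c6∈{8}] r1c6 has the single candidate 8. So r1c6=8.
Step 33. [r5c3∈{9}] r5c3 has the single candidate 9, so r5c3=9.

Answer: 1 9 5 3 6 8 2 7 4 / 3 7 6 1 2 4 5 9 8 / 4 2 8 5 7 9 1 6 3 / 7 4 3 9 5 1 6 8 2 / 5 1 9 6 8 2 4 3 7 / 6 8 2 7 4 3 9 5 1 / 8 5 7 2 1 6 3 4 9 / 9 6 1 4 3 7 8 2 5 / 2 3 4 8 9 5 7 1 6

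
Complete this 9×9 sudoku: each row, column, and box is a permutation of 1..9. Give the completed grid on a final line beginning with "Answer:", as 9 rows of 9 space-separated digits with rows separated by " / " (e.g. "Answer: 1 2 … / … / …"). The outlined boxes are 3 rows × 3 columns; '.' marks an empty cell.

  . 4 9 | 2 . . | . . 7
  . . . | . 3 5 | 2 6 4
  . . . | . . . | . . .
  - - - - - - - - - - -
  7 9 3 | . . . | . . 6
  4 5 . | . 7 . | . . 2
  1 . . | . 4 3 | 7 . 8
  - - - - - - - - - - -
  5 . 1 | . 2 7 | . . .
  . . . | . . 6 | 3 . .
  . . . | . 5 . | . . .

Step 1. [r2c4∈{1,7,8,9}] across row 2, 9 lands solely at r2c4, so r2c4=9.
Step 2. [r2c1∈{8}] nothing but 8 survives at r2c1, so r2c1=8.
Step 3. [r7c9∈{9}] r7c9 has the single candidate 9, so r7c9=9.
Step 4. [r9c9∈{1}] r9c9's peers cover all but 1, so r9c9=1.
Step 5. [r3c3∈{2,5,6,7}] across col 3, 5 lands solely at r3c3. So r3c3=5.
Step 6. [r5c6∈{1,8,9}] across box 5, 9 lands solely at r5c6. So r5c6=9.
Step 7. [r5c7∈{1}] r5c7's peers cover all but 1 ⇒ r5c7=1.
Step 8. [r3c4∈{1,4,6,7,8}] across col 4, 7 lands solely at r3c4. So r3c4=7.
Step 9. [r9c1∈{2,3,6,9}] in row 9, 9 fits only at r9c1 ⇒ r9c1=9.
Step 10. [r8c1∈{2}] r8c1's peers cover all but 2, so r8c1=2.
Step 11. [r3c2∈{1,2,3,6}] in row 3, 2 fits only at r3c2. So r3c2=2.
Step 12. [r6c2∈{6}] r6c2's peers cover all but 6 ⇒ r6c2=6.
Step 13. [r9c3∈{4,6,7,8}] 6 has one home in col 3: r9c3. So r9c3=6.
Step 14. [r8c3∈{4,7,8}] 4 has one home in col 3: r8c3. So r8c3=4.
Step 15. [r9c8∈{2,4,7,8}] row 9 places 2 nowhere but r9c8, so r9c8=2.
Step 16. [r9c2∈{3,7,8}] 7 has one home in row 9: r9c2 ⇒ r9c2=7.
Step 17. [r8c2∈{8}] r8c2's peers cover all but 8. So r8c2=8.
Step 18. [r3c9∈{3}] r3c9 has the single candidate 3. So r3c9=3.
Step 19. [r3c6∈{1,4,8}] in row 3, 4 fits only at r3c6. So r3c6=4.
Step 20. [r9c6∈{8}] r9c6's peers cover all but 8. So r9c6=8.
Step 21. [r9c7∈{4}] r9c7's peers cover all but 4 ⇒ r9c7=4.
Step 22. [r1c6∈{1}] r1c6 is down to just 1. So r1c6=1.
Step 23. [r4c7∈{5}] r4c7 is down to just 5, so r4c7=5.
Step 24. [r1c7∈{8}] r1c7's peers cover all but 8, so r1c7=8.
Step 25. [r3c5∈{6,8}] 8 has one home in row 3: r3c5. So r3c5=8.
Step 26. [r4c4∈{1,8}] in row 4, 8 fits only at r4c4 ⇒ r4c4=8.
Step 27. [r8c5∈{1,9}] across row 8, 9 lands solely at r8c5. So r8c5=9.
Step 28. [r8c8∈{5,7}] 7 has one home in row 8: r8c8. So r8c8=7.
Step 29. [r9c4∈{3}] r9c4's peers cover all but 3, so r9c4=3.
Step 30. [r3c7∈{9}] r3c7's peers cover all but 9. So r3c7=9.
Step 31. [r1c1∈{3,6}] in row 1, 3 fits only at r1c1. So r1c1=3.
Step 32. [r4c8∈{4}] only 4 remains possible at r4c8. So r4c8=4.
Step 33. [r2c3∈{7}] r2c3 is down to just 7. So r2c3=7.
Step 34. [r2c2∈{1}] r2c2 has the single candidate 1 ⇒ r2c2=1.
Step 35. [r7c2∈{3}] only 3 remains possible at r7c2 ⇒ r7c2=3.
Step 36. [r5c8∈{3}] r5c8 is down to just 3. So r5c8=3.
Step 37. [r4c6∈{2}] r4c6's peers cover all but 2. So r4c6=2.
Step 38. [r7c8∈{8}] r7c8's peers cover all but 8 ⇒ r7c8=8.
Step 39. [r1c5∈{6}] r1c5 is down to just 6 ⇒ r1c5=6.
Step 40. [r1c8∈{5}] only 5 remains possible at r1c8. So r1c8=5.
Step 41. [r3c1∈{6}] r3c1 is down to just 6, so r3c1=6.
Step 42. [r5c4∈{6}] nothing but 6 survives at r5c4 ⇒ r5c4=6.
Step 43. [r7c4∈{4}] r7c4 has the single candidate 4. So r7c4=4.
Step 44. [r7c7∈{6}] r7c7's peers cover all but 6. So r7c7=6.
Step 45. [r6c4∈{5}] nothing but 5 survives at r6c4 ⇒ r6c4=5.
Step 46. [r8c9∈{5}] only 5 remains possible at r8c9 ⇒ r8c9=5.
Step 47. [r6c3∈{2}] only 2 remains possible at r6c3 ⇒ r6c3=2.
Step 48. [r6c8∈{9}] r6c8 is down to just 9. So r6c8=9.
Step 49. [r3c8∈{1}] r3c8 has the single candidate 1 ⇒ r3c8=1.
Step 50. [r5c3∈{8}] nothing but 8 survives at r5c3. So r5c3=8.
Step 51. [r4c5∈{1}] r4c5 has the single candidate 1 ⇒ r4c5=1.
Step 52. [r8c4∈{1}] r8c4's peers cover all but 1, so r8c4=1.

Answer: 3 4 9 2 6 1 8 5 7 / 8 1 7 9 3 5 2 6 4 / 6 2 5 7 8 4 9 1 3 / 7 9 3 8 1 2 5 4 6 / 4 5 8 6 7 9 1 3 2 / 1 6 2 5 4 3 7 9 8 / 5 3 1 4 2 7 6 8 9 / 2 8 4 1 9 6 3 7 5 / 9 7 6 3 5 8 4 2 1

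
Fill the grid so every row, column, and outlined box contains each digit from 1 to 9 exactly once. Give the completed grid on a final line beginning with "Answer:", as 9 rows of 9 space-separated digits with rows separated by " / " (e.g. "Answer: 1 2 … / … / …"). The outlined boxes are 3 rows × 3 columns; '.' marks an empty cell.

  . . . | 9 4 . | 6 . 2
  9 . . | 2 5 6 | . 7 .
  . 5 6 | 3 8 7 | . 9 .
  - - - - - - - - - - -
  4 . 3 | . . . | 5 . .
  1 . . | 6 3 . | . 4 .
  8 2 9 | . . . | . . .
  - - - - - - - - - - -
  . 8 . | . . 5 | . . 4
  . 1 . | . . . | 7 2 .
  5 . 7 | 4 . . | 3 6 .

Step 1. [r6c7∈{1}] r6c7 is down to just 1 ⇒ r6c7=1.
Step 2. [r4c8∈{8}] r4c8 has the single candidate 8 ⇒ r4c8=8.
Step 3. [r6c5∈{7}] r6c5 is down to just 7 ⇒ r6c5=7.
Step 4. [r7c7∈{9}] r7c7 has the single candidate 9 ⇒ r7c7=9.
Step 5. [r1c6∈{1}] r1c6 has the single candidate 1 ⇒ r1c6=1.
Step 6. [r5c6∈{2,8,9}] 8 has one home in row 5: r5c6, so r5c6=8.
Step 7. [r7c1∈{2,3,6}] r7c1 is the only open cell in row 7 admitting 3. So r7c1=3.
Step 8. [r5c2∈{7}] r5c2's peers cover all but 7. So r5c2=7.
Step 9. [r2c7∈{4,8}] across col 7, 8 lands solely at r2c7. So r2c7=8.
Step 10. [r7c8∈{1}] only 1 remains possible at r7c8, so r7c8=1.
Step 11. [r9c5∈{1,2,9}] in row 9, 1 fits only at r9c5 ⇒ r9c5=1.
Step 12. [r9c6∈{2,9}] r9c6 is the only open cell in row 9 admitting 2, so r9c6=2.
Step 13. [r4c6∈{9}] r4c6 has the single candidate 9 ⇒ r4c6=9.
Step 14. [r6c8∈{3}] r6c8's peers cover all but 3. So r6c8=3.
Step 15. [r2c9∈{1,3}] r2c9 is the only open cell in col 9 admitting 3. So r2c9=3.
Step 16. [r8c3∈{4}] r8c3's peers cover all but 4, so r8c3=4.
Step 17. [r7c5∈{6}] nothing but 6 survives at r7c5 ⇒ r7c5=6.
Step 18. [r6c9∈{6}] r6c9 is down to just 6. So r6c9=6.
Step 19. [r9c9∈{8}] only 8 remains possible at r9c9, so r9c9=8.
Step 20. [r8c4∈{8}] only 8 remains possible at r8c4, so r8c4=8.
Step 21. [r4c5∈{2}] r4c5's peers cover all but 2 ⇒ r4c5=2.
Step 22. [r4c2∈{6}] only 6 remains possible at r4c2. So r4c2=6.
Step 23. [r1c3∈{8}] only 8 remains possible at r1c3, so r1c3=8.
Step 24. [r7c4∈{7}] nothing but 7 survives at r7c4 ⇒ r7c4=7.
Step 25. [r1c8∈{5}] r1c8 has the single candidate 5, so r1c8=5.
Step 26. [r3c1∈{2}] only 2 remains possible at r3c1 ⇒ r3c1=2.
Step 27. [r8c6∈{3}] r8c6 is down to just 3 ⇒ r8c6=3.
Step 28. [r2c2∈{4}] r2c2 is down to just 4, so r2c2=4.
Step 29. [r4c9∈{7}] r4c9's peers cover all but 7. So r4c9=7.
Step 30. [r1c1∈{7}] nothing but 7 survives at r1c1. So r1c1=7.
Step 31. [r3c9∈{1}] r3c9 is down to just 1. So r3c9=1.
Step 32. [r5c7∈{2}] r5c7 has the single candidate 2. So r5c7=2.
Step 33. [r9c2∈{9}] r9c2's peers cover all but 9 ⇒ r9c2=9.
Step 34. [r3c7∈{4}] r3c7's peers cover all but 4 ⇒ r3c7=4.
Step 35. [r5c9∈{9}] r5c9 is down to just 9. So r5c9=9.
Step 36. [r8c5∈{9}] only 9 remains possible at r8c5. So r8c5=9.
Step 37. [r6c4∈{5}] r6c4's peers cover all but 5. So r6c4=5.
Step 38. [r2c3∈{1}] r2c3 has the single candidate 1 ⇒ r2c3=1.
Step 39. [r6c6∈{4}] r6c6's peers cover all but 4, so r6c6=4.
Step 40. [r4c4∈{1}] r4c4 is down to just 1, so r4c4=1.
Step 41. [r1c2∈{3}] only 3 remains possible at r1c2, so r1c2=3.
Step 42. [r8c9∈{5}] nothing but 5 survives at r8c9. So r8c9=5.
Step 43. [r5c3∈{5}] r5c3 has the single candidate 5 ⇒ r5c3=5.
Step 44. [r7c3∈{2}] nothing but 2 survives at r7c3 ⇒ r7c3=2.
Step 45. [r8c1∈{6}] r8c1 has the single candidate 6. So r8c1=6.

Answer: 7 3 8 9 4 1 6 5 2 / 9 4 1 2 5 6 8 7 3 / 2 5 6 3 8 7 4 9 1 / 4 6 3 1 2 9 5 8 7 / 1 7 5 6 3 8 2 4 9 / 8 2 9 5 7 4 1 3 6 / 3 8 2 7 6 5 9 1 4 / 6 1 4 8 9 3 7 2 5 / 5 9 7 4 1 2 3 6 8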